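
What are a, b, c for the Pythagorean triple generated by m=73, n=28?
(4545, 4088, 6113)

Euclid's formula: a = m² - n², b = 2mn, c = m² + n²
m = 73, n = 28
a = 73² - 28² = 5329 - 784 = 4545
b = 2 × 73 × 28 = 4088
c = 73² + 28² = 5329 + 784 = 6113
Verification: 4545² + 4088² = 20657025 + 16711744 = 37368769 = 6113² ✓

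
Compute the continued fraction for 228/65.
[3; 1, 1, 32]

Euclidean algorithm steps:
228 = 3 × 65 + 33
65 = 1 × 33 + 32
33 = 1 × 32 + 1
32 = 32 × 1 + 0
Continued fraction: [3; 1, 1, 32]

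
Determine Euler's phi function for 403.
360

403 = 13 × 31
φ(n) = n × ∏(1 - 1/p) for each prime p dividing n
φ(403) = 403 × (1 - 1/13) × (1 - 1/31) = 360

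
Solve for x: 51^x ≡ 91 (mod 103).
40

Baby-step giant-step with step n = ⌈√103⌉ = 11.
Baby steps 51^j mod 103 (j:value) for j=0..10: 0:1, 1:51, 2:26, 3:90, 4:58, 5:74, 6:66, 7:70, 8:68, 9:69, 10:17.
Giant-step multiplier: 51^(-11) ≡ 51^(102-11) = 51^91 ≡ 12 (mod 103).
Giant steps γ_i = 91·12^i mod 103: γ_0=91, γ_1=62, γ_2=23, γ_3=70 (in table at j=7).
x = i·n + j = 3·11 + 7 = 40.
Check: 51^40 ≡ 91 (mod 103).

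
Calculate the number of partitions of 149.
37027355200

p(n) counts ways to write n as a sum of positive integers (order ignored).
Euler's pentagonal recurrence: p(k) = p(k-1) + p(k-2) - p(k-5) - p(k-7) + p(k-12) + p(k-15) - ... (offsets j(3j∓1)/2, signs ++--, p(0)=1, p(<0)=0).
DP table for k = 0..148: p(0)=1, p(1)=1, p(2)=2, p(3)=3, p(4)=5, p(5)=7, p(6)=11, p(7)=15, p(8)=22, p(9)=30, p(10)=42, p(11)=56, p(12)=77, p(13)=101, p(14)=135, p(15)=176, p(16)=231, p(17)=297, p(18)=385, p(19)=490, p(20)=627, p(21)=792, p(22)=1002, p(23)=1255, p(24)=1575, p(25)=1958, p(26)=2436, p(27)=3010, p(28)=3718, p(29)=4565, p(30)=5604, p(31)=6842, p(32)=8349, p(33)=10143, p(34)=12310, p(35)=14883, p(36)=17977, p(37)=21637, p(38)=26015, p(39)=31185, p(40)=37338, p(41)=44583, p(42)=53174, p(43)=63261, p(44)=75175, p(45)=89134, p(46)=105558, p(47)=124754, p(48)=147273, p(49)=173525, p(50)=204226, p(51)=239943, p(52)=281589, p(53)=329931, p(54)=386155, p(55)=451276, p(56)=526823, p(57)=614154, p(58)=715220, p(59)=831820, p(60)=966467, p(61)=1121505, p(62)=1300156, p(63)=1505499, p(64)=1741630, p(65)=2012558, p(66)=2323520, p(67)=2679689, p(68)=3087735, p(69)=3554345, p(70)=4087968, p(71)=4697205, p(72)=5392783, p(73)=6185689, p(74)=7089500, p(75)=8118264, p(76)=9289091, p(77)=10619863, p(78)=12132164, p(79)=13848650, p(80)=15796476, p(81)=18004327, p(82)=20506255, p(83)=23338469, p(84)=26543660, p(85)=30167357, p(86)=34262962, p(87)=38887673, p(88)=44108109, p(89)=49995925, p(90)=56634173, p(91)=64112359, p(92)=72533807, p(93)=82010177, p(94)=92669720, p(95)=104651419, p(96)=118114304, p(97)=133230930, p(98)=150198136, p(99)=169229875, p(100)=190569292, p(101)=214481126, p(102)=241265379, p(103)=271248950, p(104)=304801365, p(105)=342325709, p(106)=384276336, p(107)=431149389, p(108)=483502844, p(109)=541946240, p(110)=607163746, p(111)=679903203, p(112)=761002156, p(113)=851376628, p(114)=952050665, p(115)=1064144451, p(116)=1188908248, p(117)=1327710076, p(118)=1482074143, p(119)=1653668665, p(120)=1844349560, p(121)=2056148051, p(122)=2291320912, p(123)=2552338241, p(124)=2841940500, p(125)=3163127352, p(126)=3519222692, p(127)=3913864295, p(128)=4351078600, p(129)=4835271870, p(130)=5371315400, p(131)=5964539504, p(132)=6620830889, p(133)=7346629512, p(134)=8149040695, p(135)=9035836076, p(136)=10015581680, p(137)=11097645016, p(138)=12292341831, p(139)=13610949895, p(140)=15065878135, p(141)=16670689208, p(142)=18440293320, p(143)=20390982757, p(144)=22540654445, p(145)=24908858009, p(146)=27517052599, p(147)=30388671978, p(148)=33549419497.
Final step: p(149) = p(148) + p(147) - p(144) - p(142) + p(137) + p(134) - p(127) - p(123) + p(114) + p(109) - p(98) - p(92) + p(79) + p(72) - p(57) - p(49) + p(32) + p(23) - p(4)
= 33549419497 + 30388671978 - 22540654445 - 18440293320 + 11097645016 + 8149040695 - 3913864295 - 2552338241 + 952050665 + 541946240 - 150198136 - 72533807 + 13848650 + 5392783 - 614154 - 173525 + 8349 + 1255 - 5
= 37027355200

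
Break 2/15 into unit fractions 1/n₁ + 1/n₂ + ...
1/8 + 1/120

Greedy algorithm:
2/15: ceiling(15/2) = 8, use 1/8
1/120: ceiling(120/1) = 120, use 1/120
Result: 2/15 = 1/8 + 1/120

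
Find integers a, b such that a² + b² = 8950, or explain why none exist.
Not possible

Factorization: 8950 = 2 × 5^2 × 179
By Fermat: n is sum of two squares iff every prime p ≡ 3 (mod 4) appears to even power.
Prime(s) ≡ 3 (mod 4) with odd exponent: [(179, 1)]
Therefore 8950 cannot be expressed as a² + b².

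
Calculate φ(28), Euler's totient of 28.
12

28 = 2^2 × 7
φ(n) = n × ∏(1 - 1/p) for each prime p dividing n
φ(28) = 28 × (1 - 1/2) × (1 - 1/7) = 12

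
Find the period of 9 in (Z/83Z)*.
41

83 is prime, so ord(9) divides φ(83) = 82.
Divisors of 82: 1, 2, 41, 82.
Repeated squaring: 9^1 ≡ 9, 9^2 ≡ 81, 9^4 ≡ 4, 9^8 ≡ 16, 9^16 ≡ 7, 9^32 ≡ 49, 9^64 ≡ 77 (mod 83).
Test 9^d mod 83 for each divisor d in increasing order:
9^1 ≡ 9
9^2 ≡ 81
9^41 = 9^32·9^8·9^1 ≡ 1  ← first divisor giving 1
The order is 41.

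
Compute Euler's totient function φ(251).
250

251 = 251
φ(n) = n × ∏(1 - 1/p) for each prime p dividing n
φ(251) = 251 × (1 - 1/251) = 250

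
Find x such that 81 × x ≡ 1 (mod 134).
91

gcd(81, 134) = 1, so the inverse exists.
Extended Euclidean algorithm on (134, 81):
134 = 1 × 81 + 53  ⟹  53 = (1)·134 + (-1)·81
81 = 1 × 53 + 28  ⟹  28 = (-1)·134 + (2)·81
53 = 1 × 28 + 25  ⟹  25 = (2)·134 + (-3)·81
28 = 1 × 25 + 3  ⟹  3 = (-3)·134 + (5)·81
25 = 8 × 3 + 1  ⟹  1 = (26)·134 + (-43)·81
So (-43)·81 ≡ 1 (mod 134), i.e. 81^(-1) ≡ -43 ≡ 91 (mod 134).
Check: 81 × 91 = 7371 ≡ 1 (mod 134)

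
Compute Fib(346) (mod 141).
133

Matrix identity: Q^n = [[F_(n+1), F_n], [F_n, F_(n-1)]] with Q = [[1,1],[1,0]].
n = 346 = 101011010₂. Square-and-multiply, entries mod 141:
Q^1 = [[1,1],[1,0]]
Q^2 = (Q^1)² = [[2,1],[1,1]]
Q^5 = (Q^2)²·Q = [[8,5],[5,3]]
Q^10 = (Q^5)² = [[89,55],[55,34]]
Q^21 = (Q^10)²·Q = [[86,89],[89,138]]
Q^43 = (Q^21)²·Q = [[3,89],[89,55]]
Q^86 = (Q^43)² = [[34,86],[86,89]]
Q^173 = (Q^86)²·Q = [[95,92],[92,3]]
Q^346 = (Q^173)² = [[5,133],[133,13]]
F_346 mod 141 = Q^346[0][1] = 133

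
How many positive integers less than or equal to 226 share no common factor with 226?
112

226 = 2 × 113
φ(n) = n × ∏(1 - 1/p) for each prime p dividing n
φ(226) = 226 × (1 - 1/2) × (1 - 1/113) = 112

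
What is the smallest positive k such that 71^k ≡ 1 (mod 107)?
106

107 is prime, so ord(71) divides φ(107) = 106.
Divisors of 106: 1, 2, 53, 106.
Repeated squaring: 71^1 ≡ 71, 71^2 ≡ 12, 71^4 ≡ 37, 71^8 ≡ 85, 71^16 ≡ 56, 71^32 ≡ 33, 71^64 ≡ 19 (mod 107).
Test 71^d mod 107 for each divisor d in increasing order:
71^1 ≡ 71
71^2 ≡ 12
71^53 = 71^32·71^16·71^4·71^1 ≡ 106
71^106 = 71^64·71^32·71^8·71^2 ≡ 1  ← first divisor giving 1
The order is 106.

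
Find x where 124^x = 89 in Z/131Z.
104

Baby-step giant-step with step n = ⌈√131⌉ = 12.
Baby steps 124^j mod 131 (j:value) for j=0..11: 0:1, 1:124, 2:49, 3:50, 4:43, 5:92, 6:11, 7:54, 8:15, 9:26, 10:80, 11:95.
Giant-step multiplier: 124^(-12) ≡ 124^(130-12) = 124^118 ≡ 13 (mod 131).
Giant steps γ_i = 89·13^i mod 131: γ_0=89, γ_1=109, γ_2=107, γ_3=81, γ_4=5, γ_5=65, γ_6=59, γ_7=112, γ_8=15 (in table at j=8).
x = i·n + j = 8·12 + 8 = 104.
Check: 124^104 ≡ 89 (mod 131).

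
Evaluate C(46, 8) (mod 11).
0

Using Lucas' theorem:
Write n=46 and k=8 in base 11:
n in base 11: [4, 2]
k in base 11: [0, 8]
C(46,8) mod 11 = ∏ C(n_i, k_i) mod 11
Digit binomials (mod 11): C(4,0) = 1; C(2,8) = 0 (k_i > n_i)
Product: 1 × 0 = 0 ≡ 0 (mod 11)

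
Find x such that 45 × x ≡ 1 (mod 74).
51

gcd(45, 74) = 1, so the inverse exists.
Extended Euclidean algorithm on (74, 45):
74 = 1 × 45 + 29  ⟹  29 = (1)·74 + (-1)·45
45 = 1 × 29 + 16  ⟹  16 = (-1)·74 + (2)·45
29 = 1 × 16 + 13  ⟹  13 = (2)·74 + (-3)·45
16 = 1 × 13 + 3  ⟹  3 = (-3)·74 + (5)·45
13 = 4 × 3 + 1  ⟹  1 = (14)·74 + (-23)·45
So (-23)·45 ≡ 1 (mod 74), i.e. 45^(-1) ≡ -23 ≡ 51 (mod 74).
Check: 45 × 51 = 2295 ≡ 1 (mod 74)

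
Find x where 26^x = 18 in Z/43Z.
19

Baby-step giant-step with step n = ⌈√43⌉ = 7.
Baby steps 26^j mod 43 (j:value) for j=0..6: 0:1, 1:26, 2:31, 3:32, 4:15, 5:3, 6:35.
Giant-step multiplier: 26^(-7) ≡ 26^(42-7) = 26^35 ≡ 37 (mod 43).
Giant steps γ_i = 18·37^i mod 43: γ_0=18, γ_1=21, γ_2=3 (in table at j=5).
x = i·n + j = 2·7 + 5 = 19.
Check: 26^19 ≡ 18 (mod 43).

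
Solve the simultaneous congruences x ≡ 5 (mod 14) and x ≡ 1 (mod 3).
19

Using Chinese Remainder Theorem:
M = 14 × 3 = 42
M1 = 3, M2 = 14
y1 = 3^(-1) mod 14 = 5
y2 = 14^(-1) mod 3 = 2
x = (5×3×5 + 1×14×2) mod 42 = 19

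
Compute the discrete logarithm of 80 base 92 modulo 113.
83

Baby-step giant-step with step n = ⌈√113⌉ = 11.
Baby steps 92^j mod 113 (j:value) for j=0..10: 0:1, 1:92, 2:102, 3:5, 4:8, 5:58, 6:25, 7:40, 8:64, 9:12, 10:87.
Giant-step multiplier: 92^(-11) ≡ 92^(112-11) = 92^101 ≡ 107 (mod 113).
Giant steps γ_i = 80·107^i mod 113: γ_0=80, γ_1=85, γ_2=55, γ_3=9, γ_4=59, γ_5=98, γ_6=90, γ_7=25 (in table at j=6).
x = i·n + j = 7·11 + 6 = 83.
Check: 92^83 ≡ 80 (mod 113).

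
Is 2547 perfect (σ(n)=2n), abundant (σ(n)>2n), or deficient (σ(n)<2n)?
deficient

Proper divisors of 2547: sum = 1 + 3 + 9 + 283 + 849 = 1145
Since 1145 < 2547, 2547 is deficient.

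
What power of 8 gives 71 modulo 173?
5

Baby-step giant-step with step n = ⌈√173⌉ = 14.
Baby steps 8^j mod 173 (j:value) for j=0..13: 0:1, 1:8, 2:64, 3:166, 4:117, 5:71, 6:49, 7:46, 8:22, 9:3, 10:24, 11:19, 12:152, 13:5.
h = 71 is already in the table at j=5, so x = 5.
Check: 8^5 ≡ 71 (mod 173).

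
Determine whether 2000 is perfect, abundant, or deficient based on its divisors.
abundant

Proper divisors of 2000: sum = 1 + 2 + 4 + 5 + 8 + 10 + 16 + 20 + ... + 250 + 400 + 500 + 1000 (19 divisors) = 2836
Since 2836 > 2000, 2000 is abundant.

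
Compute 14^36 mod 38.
20

Repeated squaring. Binary of 36 = 100100.
14^1 ≡ 14 (mod 38); 14^2 ≡ 6 (mod 38); 14^4 ≡ 36 (mod 38); 14^8 ≡ 4 (mod 38); 14^16 ≡ 16 (mod 38); 14^32 ≡ 28 (mod 38)
14^36 = 14^4 × 14^32 ≡ 20 (mod 38)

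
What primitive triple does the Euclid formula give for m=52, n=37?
(1335, 3848, 4073)

Euclid's formula: a = m² - n², b = 2mn, c = m² + n²
m = 52, n = 37
a = 52² - 37² = 2704 - 1369 = 1335
b = 2 × 52 × 37 = 3848
c = 52² + 37² = 2704 + 1369 = 4073
Verification: 1335² + 3848² = 1782225 + 14807104 = 16589329 = 4073² ✓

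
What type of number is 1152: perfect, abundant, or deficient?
abundant

Proper divisors of 1152: sum = 1 + 2 + 3 + 4 + 6 + 8 + 9 + 12 + ... + 192 + 288 + 384 + 576 (23 divisors) = 2163
Since 2163 > 1152, 1152 is abundant.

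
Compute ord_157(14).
13

157 is prime, so ord(14) divides φ(157) = 156.
Divisors of 156: 1, 2, 3, 4, 6, 12, 13, 26, 39, 52, 78, 156.
Repeated squaring: 14^1 ≡ 14, 14^2 ≡ 39, 14^4 ≡ 108, 14^8 ≡ 46, 14^16 ≡ 75, 14^32 ≡ 130, 14^64 ≡ 101, 14^128 ≡ 153 (mod 157).
Test 14^d mod 157 for each divisor d in increasing order:
14^1 ≡ 14
14^2 ≡ 39
14^3 = 14^2·14^1 ≡ 75
14^4 ≡ 108
14^6 = 14^4·14^2 ≡ 130
14^12 = 14^8·14^4 ≡ 101
14^13 = 14^8·14^4·14^1 ≡ 1  ← first divisor giving 1
The order is 13.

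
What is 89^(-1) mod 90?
89

gcd(89, 90) = 1, so the inverse exists.
Extended Euclidean algorithm on (90, 89):
90 = 1 × 89 + 1  ⟹  1 = (1)·90 + (-1)·89
So (-1)·89 ≡ 1 (mod 90), i.e. 89^(-1) ≡ -1 ≡ 89 (mod 90).
Check: 89 × 89 = 7921 ≡ 1 (mod 90)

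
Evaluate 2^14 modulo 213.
196

Repeated squaring. Binary of 14 = 1110.
2^1 ≡ 2 (mod 213); 2^2 ≡ 4 (mod 213); 2^4 ≡ 16 (mod 213); 2^8 ≡ 43 (mod 213)
2^14 = 2^2 × 2^4 × 2^8 ≡ 196 (mod 213)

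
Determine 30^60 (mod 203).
1

Repeated squaring. Binary of 60 = 111100.
30^1 ≡ 30 (mod 203); 30^2 ≡ 88 (mod 203); 30^4 ≡ 30 (mod 203); 30^8 ≡ 88 (mod 203); 30^16 ≡ 30 (mod 203); 30^32 ≡ 88 (mod 203)
30^60 = 30^4 × 30^8 × 30^16 × 30^32 ≡ 1 (mod 203)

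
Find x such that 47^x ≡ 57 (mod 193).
41

Baby-step giant-step with step n = ⌈√193⌉ = 14.
Baby steps 47^j mod 193 (j:value) for j=0..13: 0:1, 1:47, 2:86, 3:182, 4:62, 5:19, 6:121, 7:90, 8:177, 9:20, 10:168, 11:176, 12:166, 13:82.
Giant-step multiplier: 47^(-14) ≡ 47^(192-14) = 47^178 ≡ 32 (mod 193).
Giant steps γ_i = 57·32^i mod 193: γ_0=57, γ_1=87, γ_2=82 (in table at j=13).
x = i·n + j = 2·14 + 13 = 41.
Check: 47^41 ≡ 57 (mod 193).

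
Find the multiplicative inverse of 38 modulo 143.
64

gcd(38, 143) = 1, so the inverse exists.
Extended Euclidean algorithm on (143, 38):
143 = 3 × 38 + 29  ⟹  29 = (1)·143 + (-3)·38
38 = 1 × 29 + 9  ⟹  9 = (-1)·143 + (4)·38
29 = 3 × 9 + 2  ⟹  2 = (4)·143 + (-15)·38
9 = 4 × 2 + 1  ⟹  1 = (-17)·143 + (64)·38
So (64)·38 ≡ 1 (mod 143), i.e. 38^(-1) ≡ 64 (mod 143).
Check: 38 × 64 = 2432 ≡ 1 (mod 143)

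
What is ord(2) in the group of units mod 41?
20

41 is prime, so ord(2) divides φ(41) = 40.
Divisors of 40: 1, 2, 4, 5, 8, 10, 20, 40.
Repeated squaring: 2^1 ≡ 2, 2^2 ≡ 4, 2^4 ≡ 16, 2^8 ≡ 10, 2^16 ≡ 18, 2^32 ≡ 37 (mod 41).
Test 2^d mod 41 for each divisor d in increasing order:
2^1 ≡ 2
2^2 ≡ 4
2^4 ≡ 16
2^5 = 2^4·2^1 ≡ 32
2^8 ≡ 10
2^10 = 2^8·2^2 ≡ 40
2^20 = 2^16·2^4 ≡ 1  ← first divisor giving 1
The order is 20.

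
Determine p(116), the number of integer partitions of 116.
1188908248

p(n) counts ways to write n as a sum of positive integers (order ignored).
Euler's pentagonal recurrence: p(k) = p(k-1) + p(k-2) - p(k-5) - p(k-7) + p(k-12) + p(k-15) - ... (offsets j(3j∓1)/2, signs ++--, p(0)=1, p(<0)=0).
DP table for k = 0..115: p(0)=1, p(1)=1, p(2)=2, p(3)=3, p(4)=5, p(5)=7, p(6)=11, p(7)=15, p(8)=22, p(9)=30, p(10)=42, p(11)=56, p(12)=77, p(13)=101, p(14)=135, p(15)=176, p(16)=231, p(17)=297, p(18)=385, p(19)=490, p(20)=627, p(21)=792, p(22)=1002, p(23)=1255, p(24)=1575, p(25)=1958, p(26)=2436, p(27)=3010, p(28)=3718, p(29)=4565, p(30)=5604, p(31)=6842, p(32)=8349, p(33)=10143, p(34)=12310, p(35)=14883, p(36)=17977, p(37)=21637, p(38)=26015, p(39)=31185, p(40)=37338, p(41)=44583, p(42)=53174, p(43)=63261, p(44)=75175, p(45)=89134, p(46)=105558, p(47)=124754, p(48)=147273, p(49)=173525, p(50)=204226, p(51)=239943, p(52)=281589, p(53)=329931, p(54)=386155, p(55)=451276, p(56)=526823, p(57)=614154, p(58)=715220, p(59)=831820, p(60)=966467, p(61)=1121505, p(62)=1300156, p(63)=1505499, p(64)=1741630, p(65)=2012558, p(66)=2323520, p(67)=2679689, p(68)=3087735, p(69)=3554345, p(70)=4087968, p(71)=4697205, p(72)=5392783, p(73)=6185689, p(74)=7089500, p(75)=8118264, p(76)=9289091, p(77)=10619863, p(78)=12132164, p(79)=13848650, p(80)=15796476, p(81)=18004327, p(82)=20506255, p(83)=23338469, p(84)=26543660, p(85)=30167357, p(86)=34262962, p(87)=38887673, p(88)=44108109, p(89)=49995925, p(90)=56634173, p(91)=64112359, p(92)=72533807, p(93)=82010177, p(94)=92669720, p(95)=104651419, p(96)=118114304, p(97)=133230930, p(98)=150198136, p(99)=169229875, p(100)=190569292, p(101)=214481126, p(102)=241265379, p(103)=271248950, p(104)=304801365, p(105)=342325709, p(106)=384276336, p(107)=431149389, p(108)=483502844, p(109)=541946240, p(110)=607163746, p(111)=679903203, p(112)=761002156, p(113)=851376628, p(114)=952050665, p(115)=1064144451.
Final step: p(116) = p(115) + p(114) - p(111) - p(109) + p(104) + p(101) - p(94) - p(90) + p(81) + p(76) - p(65) - p(59) + p(46) + p(39) - p(24) - p(16)
= 1064144451 + 952050665 - 679903203 - 541946240 + 304801365 + 214481126 - 92669720 - 56634173 + 18004327 + 9289091 - 2012558 - 831820 + 105558 + 31185 - 1575 - 231
= 1188908248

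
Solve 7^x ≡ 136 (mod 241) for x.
201

Baby-step giant-step with step n = ⌈√241⌉ = 16.
Baby steps 7^j mod 241 (j:value) for j=0..15: 0:1, 1:7, 2:49, 3:102, 4:232, 5:178, 6:41, 7:46, 8:81, 9:85, 10:113, 11:68, 12:235, 13:199, 14:188, 15:111.
Giant-step multiplier: 7^(-16) ≡ 7^(240-16) = 7^224 ≡ 183 (mod 241).
Giant steps γ_i = 136·183^i mod 241: γ_0=136, γ_1=65, γ_2=86, γ_3=73, γ_4=104, γ_5=234, γ_6=165, γ_7=70, γ_8=37, γ_9=23, γ_10=112, γ_11=11, γ_12=85 (in table at j=9).
x = i·n + j = 12·16 + 9 = 201.
Check: 7^201 ≡ 136 (mod 241).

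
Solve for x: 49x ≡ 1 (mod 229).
215

gcd(49, 229) = 1, so the inverse exists.
Extended Euclidean algorithm on (229, 49):
229 = 4 × 49 + 33  ⟹  33 = (1)·229 + (-4)·49
49 = 1 × 33 + 16  ⟹  16 = (-1)·229 + (5)·49
33 = 2 × 16 + 1  ⟹  1 = (3)·229 + (-14)·49
So (-14)·49 ≡ 1 (mod 229), i.e. 49^(-1) ≡ -14 ≡ 215 (mod 229).
Check: 49 × 215 = 10535 ≡ 1 (mod 229)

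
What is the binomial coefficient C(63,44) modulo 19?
3

Using Lucas' theorem:
Write n=63 and k=44 in base 19:
n in base 19: [3, 6]
k in base 19: [2, 6]
C(63,44) mod 19 = ∏ C(n_i, k_i) mod 19
Digit binomials (mod 19): C(3,2) = 3; C(6,6) = 1
Product: 3 × 1 = 3 ≡ 3 (mod 19)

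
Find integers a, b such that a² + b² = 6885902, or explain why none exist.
Not possible

Factorization: 6885902 = 2 × 151^3
By Fermat: n is sum of two squares iff every prime p ≡ 3 (mod 4) appears to even power.
Prime(s) ≡ 3 (mod 4) with odd exponent: [(151, 3)]
Therefore 6885902 cannot be expressed as a² + b².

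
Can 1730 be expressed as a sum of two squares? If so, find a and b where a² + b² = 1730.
7² + 41² (a=7, b=41)

Factorization: 1730 = 2 × 5 × 173
By Fermat: n is sum of two squares iff every prime p ≡ 3 (mod 4) appears to even power.
All primes ≡ 3 (mod 4) appear to even power.
Search a = 0, 1, 2, … for 1730 - a² a perfect square: first hit at a = 7: 1730 - 49 = 1681 = 41².
1730 = 7² + 41² = 49 + 1681 ✓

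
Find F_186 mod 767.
439

Matrix identity: Q^n = [[F_(n+1), F_n], [F_n, F_(n-1)]] with Q = [[1,1],[1,0]].
n = 186 = 10111010₂. Square-and-multiply, entries mod 767:
Q^1 = [[1,1],[1,0]]
Q^2 = (Q^1)² = [[2,1],[1,1]]
Q^5 = (Q^2)²·Q = [[8,5],[5,3]]
Q^11 = (Q^5)²·Q = [[144,89],[89,55]]
Q^23 = (Q^11)²·Q = [[348,278],[278,70]]
Q^46 = (Q^23)² = [[502,387],[387,115]]
Q^93 = (Q^46)²·Q = [[107,632],[632,242]]
Q^186 = (Q^93)² = [[528,439],[439,89]]
F_186 mod 767 = Q^186[0][1] = 439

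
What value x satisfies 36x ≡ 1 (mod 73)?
71

gcd(36, 73) = 1, so the inverse exists.
Extended Euclidean algorithm on (73, 36):
73 = 2 × 36 + 1  ⟹  1 = (1)·73 + (-2)·36
So (-2)·36 ≡ 1 (mod 73), i.e. 36^(-1) ≡ -2 ≡ 71 (mod 73).
Check: 36 × 71 = 2556 ≡ 1 (mod 73)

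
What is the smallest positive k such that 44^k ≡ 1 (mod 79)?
39

79 is prime, so ord(44) divides φ(79) = 78.
Divisors of 78: 1, 2, 3, 6, 13, 26, 39, 78.
Repeated squaring: 44^1 ≡ 44, 44^2 ≡ 40, 44^4 ≡ 20, 44^8 ≡ 5, 44^16 ≡ 25, 44^32 ≡ 72, 44^64 ≡ 49 (mod 79).
Test 44^d mod 79 for each divisor d in increasing order:
44^1 ≡ 44
44^2 ≡ 40
44^3 = 44^2·44^1 ≡ 22
44^6 = 44^4·44^2 ≡ 10
44^13 = 44^8·44^4·44^1 ≡ 55
44^26 = 44^16·44^8·44^2 ≡ 23
44^39 = 44^32·44^4·44^2·44^1 ≡ 1  ← first divisor giving 1
The order is 39.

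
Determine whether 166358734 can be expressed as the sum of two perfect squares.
Not possible

Factorization: 166358734 = 2 × 37 × 131^3
By Fermat: n is sum of two squares iff every prime p ≡ 3 (mod 4) appears to even power.
Prime(s) ≡ 3 (mod 4) with odd exponent: [(131, 3)]
Therefore 166358734 cannot be expressed as a² + b².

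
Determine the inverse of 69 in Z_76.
65

gcd(69, 76) = 1, so the inverse exists.
Extended Euclidean algorithm on (76, 69):
76 = 1 × 69 + 7  ⟹  7 = (1)·76 + (-1)·69
69 = 9 × 7 + 6  ⟹  6 = (-9)·76 + (10)·69
7 = 1 × 6 + 1  ⟹  1 = (10)·76 + (-11)·69
So (-11)·69 ≡ 1 (mod 76), i.e. 69^(-1) ≡ -11 ≡ 65 (mod 76).
Check: 69 × 65 = 4485 ≡ 1 (mod 76)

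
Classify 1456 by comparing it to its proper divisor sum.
abundant

Proper divisors of 1456: sum = 1 + 2 + 4 + 7 + 8 + 13 + 14 + 16 + ... + 182 + 208 + 364 + 728 (19 divisors) = 2016
Since 2016 > 1456, 1456 is abundant.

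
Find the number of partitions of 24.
1575

p(n) counts ways to write n as a sum of positive integers (order ignored).
Euler's pentagonal recurrence: p(k) = p(k-1) + p(k-2) - p(k-5) - p(k-7) + p(k-12) + p(k-15) - ... (offsets j(3j∓1)/2, signs ++--, p(0)=1, p(<0)=0).
DP table for k = 0..23: p(0)=1, p(1)=1, p(2)=2, p(3)=3, p(4)=5, p(5)=7, p(6)=11, p(7)=15, p(8)=22, p(9)=30, p(10)=42, p(11)=56, p(12)=77, p(13)=101, p(14)=135, p(15)=176, p(16)=231, p(17)=297, p(18)=385, p(19)=490, p(20)=627, p(21)=792, p(22)=1002, p(23)=1255.
Final step: p(24) = p(23) + p(22) - p(19) - p(17) + p(12) + p(9) - p(2)
= 1255 + 1002 - 490 - 297 + 77 + 30 - 2
= 1575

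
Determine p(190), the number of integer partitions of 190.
1667727404093

p(n) counts ways to write n as a sum of positive integers (order ignored).
Euler's pentagonal recurrence: p(k) = p(k-1) + p(k-2) - p(k-5) - p(k-7) + p(k-12) + p(k-15) - ... (offsets j(3j∓1)/2, signs ++--, p(0)=1, p(<0)=0).
DP table for k = 0..189: p(0)=1, p(1)=1, p(2)=2, p(3)=3, p(4)=5, p(5)=7, p(6)=11, p(7)=15, p(8)=22, p(9)=30, p(10)=42, p(11)=56, p(12)=77, p(13)=101, p(14)=135, p(15)=176, p(16)=231, p(17)=297, p(18)=385, p(19)=490, p(20)=627, p(21)=792, p(22)=1002, p(23)=1255, p(24)=1575, p(25)=1958, p(26)=2436, p(27)=3010, p(28)=3718, p(29)=4565, p(30)=5604, p(31)=6842, p(32)=8349, p(33)=10143, p(34)=12310, p(35)=14883, p(36)=17977, p(37)=21637, p(38)=26015, p(39)=31185, p(40)=37338, p(41)=44583, p(42)=53174, p(43)=63261, p(44)=75175, p(45)=89134, p(46)=105558, p(47)=124754, p(48)=147273, p(49)=173525, p(50)=204226, p(51)=239943, p(52)=281589, p(53)=329931, p(54)=386155, p(55)=451276, p(56)=526823, p(57)=614154, p(58)=715220, p(59)=831820, p(60)=966467, p(61)=1121505, p(62)=1300156, p(63)=1505499, p(64)=1741630, p(65)=2012558, p(66)=2323520, p(67)=2679689, p(68)=3087735, p(69)=3554345, p(70)=4087968, p(71)=4697205, p(72)=5392783, p(73)=6185689, p(74)=7089500, p(75)=8118264, p(76)=9289091, p(77)=10619863, p(78)=12132164, p(79)=13848650, p(80)=15796476, p(81)=18004327, p(82)=20506255, p(83)=23338469, p(84)=26543660, p(85)=30167357, p(86)=34262962, p(87)=38887673, p(88)=44108109, p(89)=49995925, p(90)=56634173, p(91)=64112359, p(92)=72533807, p(93)=82010177, p(94)=92669720, p(95)=104651419, p(96)=118114304, p(97)=133230930, p(98)=150198136, p(99)=169229875, p(100)=190569292, p(101)=214481126, p(102)=241265379, p(103)=271248950, p(104)=304801365, p(105)=342325709, p(106)=384276336, p(107)=431149389, p(108)=483502844, p(109)=541946240, p(110)=607163746, p(111)=679903203, p(112)=761002156, p(113)=851376628, p(114)=952050665, p(115)=1064144451, p(116)=1188908248, p(117)=1327710076, p(118)=1482074143, p(119)=1653668665, p(120)=1844349560, p(121)=2056148051, p(122)=2291320912, p(123)=2552338241, p(124)=2841940500, p(125)=3163127352, p(126)=3519222692, p(127)=3913864295, p(128)=4351078600, p(129)=4835271870, p(130)=5371315400, p(131)=5964539504, p(132)=6620830889, p(133)=7346629512, p(134)=8149040695, p(135)=9035836076, p(136)=10015581680, p(137)=11097645016, p(138)=12292341831, p(139)=13610949895, p(140)=15065878135, p(141)=16670689208, p(142)=18440293320, p(143)=20390982757, p(144)=22540654445, p(145)=24908858009, p(146)=27517052599, p(147)=30388671978, p(148)=33549419497, p(149)=37027355200, p(150)=40853235313, p(151)=45060624582, p(152)=49686288421, p(153)=54770336324, p(154)=60356673280, p(155)=66493182097, p(156)=73232243759, p(157)=80630964769, p(158)=88751778802, p(159)=97662728555, p(160)=107438159466, p(161)=118159068427, p(162)=129913904637, p(163)=142798995930, p(164)=156919475295, p(165)=172389800255, p(166)=189334822579, p(167)=207890420102, p(168)=228204732751, p(169)=250438925115, p(170)=274768617130, p(171)=301384802048, p(172)=330495499613, p(173)=362326859895, p(174)=397125074750, p(175)=435157697830, p(176)=476715857290, p(177)=522115831195, p(178)=571701605655, p(179)=625846753120, p(180)=684957390936, p(181)=749474411781, p(182)=819876908323, p(183)=896684817527, p(184)=980462880430, p(185)=1071823774337, p(186)=1171432692373, p(187)=1280011042268, p(188)=1398341745571, p(189)=1527273599625.
Final step: p(190) = p(189) + p(188) - p(185) - p(183) + p(178) + p(175) - p(168) - p(164) + p(155) + p(150) - p(139) - p(133) + p(120) + p(113) - p(98) - p(90) + p(73) + p(64) - p(45) - p(35) + p(14) + p(3)
= 1527273599625 + 1398341745571 - 1071823774337 - 896684817527 + 571701605655 + 435157697830 - 228204732751 - 156919475295 + 66493182097 + 40853235313 - 13610949895 - 7346629512 + 1844349560 + 851376628 - 150198136 - 56634173 + 6185689 + 1741630 - 89134 - 14883 + 135 + 3
= 1667727404093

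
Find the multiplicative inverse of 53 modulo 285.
242

gcd(53, 285) = 1, so the inverse exists.
Extended Euclidean algorithm on (285, 53):
285 = 5 × 53 + 20  ⟹  20 = (1)·285 + (-5)·53
53 = 2 × 20 + 13  ⟹  13 = (-2)·285 + (11)·53
20 = 1 × 13 + 7  ⟹  7 = (3)·285 + (-16)·53
13 = 1 × 7 + 6  ⟹  6 = (-5)·285 + (27)·53
7 = 1 × 6 + 1  ⟹  1 = (8)·285 + (-43)·53
So (-43)·53 ≡ 1 (mod 285), i.e. 53^(-1) ≡ -43 ≡ 242 (mod 285).
Check: 53 × 242 = 12826 ≡ 1 (mod 285)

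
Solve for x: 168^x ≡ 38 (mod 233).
168

Baby-step giant-step with step n = ⌈√233⌉ = 16.
Baby steps 168^j mod 233 (j:value) for j=0..15: 0:1, 1:168, 2:31, 3:82, 4:29, 5:212, 6:200, 7:48, 8:142, 9:90, 10:208, 11:227, 12:157, 13:47, 14:207, 15:59.
Giant-step multiplier: 168^(-16) ≡ 168^(232-16) = 168^216 ≡ 135 (mod 233).
Giant steps γ_i = 38·135^i mod 233: γ_0=38, γ_1=4, γ_2=74, γ_3=204, γ_4=46, γ_5=152, γ_6=16, γ_7=63, γ_8=117, γ_9=184, γ_10=142 (in table at j=8).
x = i·n + j = 10·16 + 8 = 168.
Check: 168^168 ≡ 38 (mod 233).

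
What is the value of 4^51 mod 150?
4

Repeated squaring. Binary of 51 = 110011.
4^1 ≡ 4 (mod 150); 4^2 ≡ 16 (mod 150); 4^4 ≡ 106 (mod 150); 4^8 ≡ 136 (mod 150); 4^16 ≡ 46 (mod 150); 4^32 ≡ 16 (mod 150)
4^51 = 4^1 × 4^2 × 4^16 × 4^32 ≡ 4 (mod 150)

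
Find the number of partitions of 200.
3972999029388

p(n) counts ways to write n as a sum of positive integers (order ignored).
Euler's pentagonal recurrence: p(k) = p(k-1) + p(k-2) - p(k-5) - p(k-7) + p(k-12) + p(k-15) - ... (offsets j(3j∓1)/2, signs ++--, p(0)=1, p(<0)=0).
DP table for k = 0..199: p(0)=1, p(1)=1, p(2)=2, p(3)=3, p(4)=5, p(5)=7, p(6)=11, p(7)=15, p(8)=22, p(9)=30, p(10)=42, p(11)=56, p(12)=77, p(13)=101, p(14)=135, p(15)=176, p(16)=231, p(17)=297, p(18)=385, p(19)=490, p(20)=627, p(21)=792, p(22)=1002, p(23)=1255, p(24)=1575, p(25)=1958, p(26)=2436, p(27)=3010, p(28)=3718, p(29)=4565, p(30)=5604, p(31)=6842, p(32)=8349, p(33)=10143, p(34)=12310, p(35)=14883, p(36)=17977, p(37)=21637, p(38)=26015, p(39)=31185, p(40)=37338, p(41)=44583, p(42)=53174, p(43)=63261, p(44)=75175, p(45)=89134, p(46)=105558, p(47)=124754, p(48)=147273, p(49)=173525, p(50)=204226, p(51)=239943, p(52)=281589, p(53)=329931, p(54)=386155, p(55)=451276, p(56)=526823, p(57)=614154, p(58)=715220, p(59)=831820, p(60)=966467, p(61)=1121505, p(62)=1300156, p(63)=1505499, p(64)=1741630, p(65)=2012558, p(66)=2323520, p(67)=2679689, p(68)=3087735, p(69)=3554345, p(70)=4087968, p(71)=4697205, p(72)=5392783, p(73)=6185689, p(74)=7089500, p(75)=8118264, p(76)=9289091, p(77)=10619863, p(78)=12132164, p(79)=13848650, p(80)=15796476, p(81)=18004327, p(82)=20506255, p(83)=23338469, p(84)=26543660, p(85)=30167357, p(86)=34262962, p(87)=38887673, p(88)=44108109, p(89)=49995925, p(90)=56634173, p(91)=64112359, p(92)=72533807, p(93)=82010177, p(94)=92669720, p(95)=104651419, p(96)=118114304, p(97)=133230930, p(98)=150198136, p(99)=169229875, p(100)=190569292, p(101)=214481126, p(102)=241265379, p(103)=271248950, p(104)=304801365, p(105)=342325709, p(106)=384276336, p(107)=431149389, p(108)=483502844, p(109)=541946240, p(110)=607163746, p(111)=679903203, p(112)=761002156, p(113)=851376628, p(114)=952050665, p(115)=1064144451, p(116)=1188908248, p(117)=1327710076, p(118)=1482074143, p(119)=1653668665, p(120)=1844349560, p(121)=2056148051, p(122)=2291320912, p(123)=2552338241, p(124)=2841940500, p(125)=3163127352, p(126)=3519222692, p(127)=3913864295, p(128)=4351078600, p(129)=4835271870, p(130)=5371315400, p(131)=5964539504, p(132)=6620830889, p(133)=7346629512, p(134)=8149040695, p(135)=9035836076, p(136)=10015581680, p(137)=11097645016, p(138)=12292341831, p(139)=13610949895, p(140)=15065878135, p(141)=16670689208, p(142)=18440293320, p(143)=20390982757, p(144)=22540654445, p(145)=24908858009, p(146)=27517052599, p(147)=30388671978, p(148)=33549419497, p(149)=37027355200, p(150)=40853235313, p(151)=45060624582, p(152)=49686288421, p(153)=54770336324, p(154)=60356673280, p(155)=66493182097, p(156)=73232243759, p(157)=80630964769, p(158)=88751778802, p(159)=97662728555, p(160)=107438159466, p(161)=118159068427, p(162)=129913904637, p(163)=142798995930, p(164)=156919475295, p(165)=172389800255, p(166)=189334822579, p(167)=207890420102, p(168)=228204732751, p(169)=250438925115, p(170)=274768617130, p(171)=301384802048, p(172)=330495499613, p(173)=362326859895, p(174)=397125074750, p(175)=435157697830, p(176)=476715857290, p(177)=522115831195, p(178)=571701605655, p(179)=625846753120, p(180)=684957390936, p(181)=749474411781, p(182)=819876908323, p(183)=896684817527, p(184)=980462880430, p(185)=1071823774337, p(186)=1171432692373, p(187)=1280011042268, p(188)=1398341745571, p(189)=1527273599625, p(190)=1667727404093, p(191)=1820701100652, p(192)=1987276856363, p(193)=2168627105469, p(194)=2366022741845, p(195)=2580840212973, p(196)=2814570987591, p(197)=3068829878530, p(198)=3345365983698, p(199)=3646072432125.
Final step: p(200) = p(199) + p(198) - p(195) - p(193) + p(188) + p(185) - p(178) - p(174) + p(165) + p(160) - p(149) - p(143) + p(130) + p(123) - p(108) - p(100) + p(83) + p(74) - p(55) - p(45) + p(24) + p(13)
= 3646072432125 + 3345365983698 - 2580840212973 - 2168627105469 + 1398341745571 + 1071823774337 - 571701605655 - 397125074750 + 172389800255 + 107438159466 - 37027355200 - 20390982757 + 5371315400 + 2552338241 - 483502844 - 190569292 + 23338469 + 7089500 - 451276 - 89134 + 1575 + 101
= 3972999029388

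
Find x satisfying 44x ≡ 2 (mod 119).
x ≡ 92 (mod 119)

gcd(44, 119) = 1, which divides 2, so solutions exist.
Find 44^(-1) mod 119 by the extended Euclidean algorithm:
119 = 2 × 44 + 31  ⟹  31 = (1)·119 + (-2)·44
44 = 1 × 31 + 13  ⟹  13 = (-1)·119 + (3)·44
31 = 2 × 13 + 5  ⟹  5 = (3)·119 + (-8)·44
13 = 2 × 5 + 3  ⟹  3 = (-7)·119 + (19)·44
5 = 1 × 3 + 2  ⟹  2 = (10)·119 + (-27)·44
3 = 1 × 2 + 1  ⟹  1 = (-17)·119 + (46)·44
So (46)·44 ≡ 1 (mod 119), i.e. 44^(-1) ≡ 46 (mod 119).
x ≡ 46 × 2 = 92 ≡ 92 (mod 119).
Check: 44 × 92 = 4048 ≡ 2 (mod 119).
Unique solution: x ≡ 92 (mod 119)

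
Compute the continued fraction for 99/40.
[2; 2, 9, 2]

Euclidean algorithm steps:
99 = 2 × 40 + 19
40 = 2 × 19 + 2
19 = 9 × 2 + 1
2 = 2 × 1 + 0
Continued fraction: [2; 2, 9, 2]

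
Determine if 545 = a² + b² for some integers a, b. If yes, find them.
4² + 23² (a=4, b=23)

Factorization: 545 = 5 × 109
By Fermat: n is sum of two squares iff every prime p ≡ 3 (mod 4) appears to even power.
All primes ≡ 3 (mod 4) appear to even power.
Search a = 0, 1, 2, … for 545 - a² a perfect square: first hit at a = 4: 545 - 16 = 529 = 23².
545 = 4² + 23² = 16 + 529 ✓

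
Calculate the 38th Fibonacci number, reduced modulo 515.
184

Matrix identity: Q^n = [[F_(n+1), F_n], [F_n, F_(n-1)]] with Q = [[1,1],[1,0]].
n = 38 = 100110₂. Square-and-multiply, entries mod 515:
Q^1 = [[1,1],[1,0]]
Q^2 = (Q^1)² = [[2,1],[1,1]]
Q^4 = (Q^2)² = [[5,3],[3,2]]
Q^9 = (Q^4)²·Q = [[55,34],[34,21]]
Q^19 = (Q^9)²·Q = [[70,61],[61,9]]
Q^38 = (Q^19)² = [[381,184],[184,197]]
F_38 mod 515 = Q^38[0][1] = 184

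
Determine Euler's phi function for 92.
44

92 = 2^2 × 23
φ(n) = n × ∏(1 - 1/p) for each prime p dividing n
φ(92) = 92 × (1 - 1/2) × (1 - 1/23) = 44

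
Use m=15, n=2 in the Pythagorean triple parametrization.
(221, 60, 229)

Euclid's formula: a = m² - n², b = 2mn, c = m² + n²
m = 15, n = 2
a = 15² - 2² = 225 - 4 = 221
b = 2 × 15 × 2 = 60
c = 15² + 2² = 225 + 4 = 229
Verification: 221² + 60² = 48841 + 3600 = 52441 = 229² ✓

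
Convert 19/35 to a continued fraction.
[0; 1, 1, 5, 3]

Euclidean algorithm steps:
19 = 0 × 35 + 19
35 = 1 × 19 + 16
19 = 1 × 16 + 3
16 = 5 × 3 + 1
3 = 3 × 1 + 0
Continued fraction: [0; 1, 1, 5, 3]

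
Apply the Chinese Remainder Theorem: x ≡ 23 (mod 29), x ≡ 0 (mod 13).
52

Using Chinese Remainder Theorem:
M = 29 × 13 = 377
M1 = 13, M2 = 29
y1 = 13^(-1) mod 29 = 9
y2 = 29^(-1) mod 13 = 9
x = (23×13×9 + 0×29×9) mod 377 = 52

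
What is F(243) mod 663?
476

Matrix identity: Q^n = [[F_(n+1), F_n], [F_n, F_(n-1)]] with Q = [[1,1],[1,0]].
n = 243 = 11110011₂. Square-and-multiply, entries mod 663:
Q^1 = [[1,1],[1,0]]
Q^3 = (Q^1)²·Q = [[3,2],[2,1]]
Q^7 = (Q^3)²·Q = [[21,13],[13,8]]
Q^15 = (Q^7)²·Q = [[324,610],[610,377]]
Q^30 = (Q^15)² = [[379,638],[638,404]]
Q^60 = (Q^30)² = [[395,315],[315,80]]
Q^121 = (Q^60)²·Q = [[445,658],[658,450]]
Q^243 = (Q^121)²·Q = [[642,476],[476,166]]
F_243 mod 663 = Q^243[0][1] = 476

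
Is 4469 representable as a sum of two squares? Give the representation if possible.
25² + 62² (a=25, b=62)

Factorization: 4469 = 41 × 109
By Fermat: n is sum of two squares iff every prime p ≡ 3 (mod 4) appears to even power.
All primes ≡ 3 (mod 4) appear to even power.
Search a = 0, 1, 2, … for 4469 - a² a perfect square: first hit at a = 25: 4469 - 625 = 3844 = 62².
4469 = 25² + 62² = 625 + 3844 ✓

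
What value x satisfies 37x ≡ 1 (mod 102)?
91

gcd(37, 102) = 1, so the inverse exists.
Extended Euclidean algorithm on (102, 37):
102 = 2 × 37 + 28  ⟹  28 = (1)·102 + (-2)·37
37 = 1 × 28 + 9  ⟹  9 = (-1)·102 + (3)·37
28 = 3 × 9 + 1  ⟹  1 = (4)·102 + (-11)·37
So (-11)·37 ≡ 1 (mod 102), i.e. 37^(-1) ≡ -11 ≡ 91 (mod 102).
Check: 37 × 91 = 3367 ≡ 1 (mod 102)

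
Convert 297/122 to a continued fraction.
[2; 2, 3, 3, 5]

Euclidean algorithm steps:
297 = 2 × 122 + 53
122 = 2 × 53 + 16
53 = 3 × 16 + 5
16 = 3 × 5 + 1
5 = 5 × 1 + 0
Continued fraction: [2; 2, 3, 3, 5]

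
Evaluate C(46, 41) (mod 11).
0

Using Lucas' theorem:
Write n=46 and k=41 in base 11:
n in base 11: [4, 2]
k in base 11: [3, 8]
C(46,41) mod 11 = ∏ C(n_i, k_i) mod 11
Digit binomials (mod 11): C(4,3) = 4; C(2,8) = 0 (k_i > n_i)
Product: 4 × 0 = 0 ≡ 0 (mod 11)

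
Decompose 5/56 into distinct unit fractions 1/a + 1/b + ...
1/12 + 1/168

Greedy algorithm:
5/56: ceiling(56/5) = 12, use 1/12
1/168: ceiling(168/1) = 168, use 1/168
Result: 5/56 = 1/12 + 1/168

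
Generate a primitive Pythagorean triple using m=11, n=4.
(105, 88, 137)

Euclid's formula: a = m² - n², b = 2mn, c = m² + n²
m = 11, n = 4
a = 11² - 4² = 121 - 16 = 105
b = 2 × 11 × 4 = 88
c = 11² + 4² = 121 + 16 = 137
Verification: 105² + 88² = 11025 + 7744 = 18769 = 137² ✓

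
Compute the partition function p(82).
20506255

p(n) counts ways to write n as a sum of positive integers (order ignored).
Euler's pentagonal recurrence: p(k) = p(k-1) + p(k-2) - p(k-5) - p(k-7) + p(k-12) + p(k-15) - ... (offsets j(3j∓1)/2, signs ++--, p(0)=1, p(<0)=0).
DP table for k = 0..81: p(0)=1, p(1)=1, p(2)=2, p(3)=3, p(4)=5, p(5)=7, p(6)=11, p(7)=15, p(8)=22, p(9)=30, p(10)=42, p(11)=56, p(12)=77, p(13)=101, p(14)=135, p(15)=176, p(16)=231, p(17)=297, p(18)=385, p(19)=490, p(20)=627, p(21)=792, p(22)=1002, p(23)=1255, p(24)=1575, p(25)=1958, p(26)=2436, p(27)=3010, p(28)=3718, p(29)=4565, p(30)=5604, p(31)=6842, p(32)=8349, p(33)=10143, p(34)=12310, p(35)=14883, p(36)=17977, p(37)=21637, p(38)=26015, p(39)=31185, p(40)=37338, p(41)=44583, p(42)=53174, p(43)=63261, p(44)=75175, p(45)=89134, p(46)=105558, p(47)=124754, p(48)=147273, p(49)=173525, p(50)=204226, p(51)=239943, p(52)=281589, p(53)=329931, p(54)=386155, p(55)=451276, p(56)=526823, p(57)=614154, p(58)=715220, p(59)=831820, p(60)=966467, p(61)=1121505, p(62)=1300156, p(63)=1505499, p(64)=1741630, p(65)=2012558, p(66)=2323520, p(67)=2679689, p(68)=3087735, p(69)=3554345, p(70)=4087968, p(71)=4697205, p(72)=5392783, p(73)=6185689, p(74)=7089500, p(75)=8118264, p(76)=9289091, p(77)=10619863, p(78)=12132164, p(79)=13848650, p(80)=15796476, p(81)=18004327.
Final step: p(82) = p(81) + p(80) - p(77) - p(75) + p(70) + p(67) - p(60) - p(56) + p(47) + p(42) - p(31) - p(25) + p(12) + p(5)
= 18004327 + 15796476 - 10619863 - 8118264 + 4087968 + 2679689 - 966467 - 526823 + 124754 + 53174 - 6842 - 1958 + 77 + 7
= 20506255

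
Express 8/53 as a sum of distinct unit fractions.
1/7 + 1/124 + 1/46004

Greedy algorithm:
8/53: ceiling(53/8) = 7, use 1/7
3/371: ceiling(371/3) = 124, use 1/124
1/46004: ceiling(46004/1) = 46004, use 1/46004
Result: 8/53 = 1/7 + 1/124 + 1/46004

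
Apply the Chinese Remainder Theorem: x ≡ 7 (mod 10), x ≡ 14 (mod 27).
257

Using Chinese Remainder Theorem:
M = 10 × 27 = 270
M1 = 27, M2 = 10
y1 = 27^(-1) mod 10 = 3
y2 = 10^(-1) mod 27 = 19
x = (7×27×3 + 14×10×19) mod 270 = 257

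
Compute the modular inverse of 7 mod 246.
211

gcd(7, 246) = 1, so the inverse exists.
Extended Euclidean algorithm on (246, 7):
246 = 35 × 7 + 1  ⟹  1 = (1)·246 + (-35)·7
So (-35)·7 ≡ 1 (mod 246), i.e. 7^(-1) ≡ -35 ≡ 211 (mod 246).
Check: 7 × 211 = 1477 ≡ 1 (mod 246)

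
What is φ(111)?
72

111 = 3 × 37
φ(n) = n × ∏(1 - 1/p) for each prime p dividing n
φ(111) = 111 × (1 - 1/3) × (1 - 1/37) = 72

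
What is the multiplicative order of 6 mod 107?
106

107 is prime, so ord(6) divides φ(107) = 106.
Divisors of 106: 1, 2, 53, 106.
Repeated squaring: 6^1 ≡ 6, 6^2 ≡ 36, 6^4 ≡ 12, 6^8 ≡ 37, 6^16 ≡ 85, 6^32 ≡ 56, 6^64 ≡ 33 (mod 107).
Test 6^d mod 107 for each divisor d in increasing order:
6^1 ≡ 6
6^2 ≡ 36
6^53 = 6^32·6^16·6^4·6^1 ≡ 106
6^106 = 6^64·6^32·6^8·6^2 ≡ 1  ← first divisor giving 1
The order is 106.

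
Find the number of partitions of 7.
15

p(n) counts ways to write n as a sum of positive integers (order ignored).
Examples: 7; 6 + 1; 5 + 2; 5 + 1 + 1; 4 + 3; ... (15 total)
p(7) = 15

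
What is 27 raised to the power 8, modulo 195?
66

Repeated squaring. Binary of 8 = 1000.
27^1 ≡ 27 (mod 195); 27^2 ≡ 144 (mod 195); 27^4 ≡ 66 (mod 195); 27^8 ≡ 66 (mod 195)
27^8 = 27^8 ≡ 66 (mod 195)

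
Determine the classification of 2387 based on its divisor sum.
deficient

Proper divisors of 2387: sum = 1 + 7 + 11 + 31 + 77 + 217 + 341 = 685
Since 685 < 2387, 2387 is deficient.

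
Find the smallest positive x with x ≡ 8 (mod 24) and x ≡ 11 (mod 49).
1040

Using Chinese Remainder Theorem:
M = 24 × 49 = 1176
M1 = 49, M2 = 24
y1 = 49^(-1) mod 24 = 1
y2 = 24^(-1) mod 49 = 47
x = (8×49×1 + 11×24×47) mod 1176 = 1040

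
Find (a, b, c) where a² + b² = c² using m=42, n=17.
(1475, 1428, 2053)

Euclid's formula: a = m² - n², b = 2mn, c = m² + n²
m = 42, n = 17
a = 42² - 17² = 1764 - 289 = 1475
b = 2 × 42 × 17 = 1428
c = 42² + 17² = 1764 + 289 = 2053
Verification: 1475² + 1428² = 2175625 + 2039184 = 4214809 = 2053² ✓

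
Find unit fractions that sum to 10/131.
1/14 + 1/204 + 1/187068

Greedy algorithm:
10/131: ceiling(131/10) = 14, use 1/14
9/1834: ceiling(1834/9) = 204, use 1/204
1/187068: ceiling(187068/1) = 187068, use 1/187068
Result: 10/131 = 1/14 + 1/204 + 1/187068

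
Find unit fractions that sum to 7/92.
1/14 + 1/215 + 1/138460

Greedy algorithm:
7/92: ceiling(92/7) = 14, use 1/14
3/644: ceiling(644/3) = 215, use 1/215
1/138460: ceiling(138460/1) = 138460, use 1/138460
Result: 7/92 = 1/14 + 1/215 + 1/138460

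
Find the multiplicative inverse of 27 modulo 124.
23

gcd(27, 124) = 1, so the inverse exists.
Extended Euclidean algorithm on (124, 27):
124 = 4 × 27 + 16  ⟹  16 = (1)·124 + (-4)·27
27 = 1 × 16 + 11  ⟹  11 = (-1)·124 + (5)·27
16 = 1 × 11 + 5  ⟹  5 = (2)·124 + (-9)·27
11 = 2 × 5 + 1  ⟹  1 = (-5)·124 + (23)·27
So (23)·27 ≡ 1 (mod 124), i.e. 27^(-1) ≡ 23 (mod 124).
Check: 27 × 23 = 621 ≡ 1 (mod 124)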